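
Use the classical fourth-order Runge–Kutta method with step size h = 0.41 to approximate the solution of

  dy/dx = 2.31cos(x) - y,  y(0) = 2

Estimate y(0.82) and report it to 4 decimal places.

RK4: k1 = f(x_n, y_n); k2 = f(x_n + h/2, y_n + (h/2)·k1); k3 = f(x_n + h/2, y_n + (h/2)·k2); k4 = f(x_n + h, y_n + h·k3); y_{n+1} = y_n + (h/6)·(k1 + 2k2 + 2k3 + k4).
x=0.000000, y=2.000000:
  k1 = f(0.000000, 2.000000) = 0.310000
  k2 = f(0.205000, 2.063550) = 0.198081
  k3 = f(0.205000, 2.040607) = 0.221024
  k4 = f(0.410000, 2.090620) = 0.027929
  y ← 2.000000 + (0.41/6)·(k1 + 2k2 + 2k3 + k4) = 2.080370
x=0.410000, y=2.080370:
  k1 = f(0.410000, 2.080370) = 0.038180
  k2 = f(0.615000, 2.088196) = -0.201450
  k3 = f(0.615000, 2.039072) = -0.152326
  k4 = f(0.820000, 2.017916) = -0.441985
  y ← 2.080370 + (0.41/6)·(k1 + 2k2 + 2k3 + k4) = 2.004427
y(0.82) ≈ 2.0044

2.0044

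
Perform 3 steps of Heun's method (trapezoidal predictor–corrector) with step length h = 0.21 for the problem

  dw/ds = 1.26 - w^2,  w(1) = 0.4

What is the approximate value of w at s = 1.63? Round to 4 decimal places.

0.8825

Heun: k1 = f(s_n, w_n); k2 = f(s_n + h, w_n + h·k1); w_{n+1} = w_n + (h/2)·(k1 + k2).
s=1.000000, w=0.400000:
  k1 = f(1.000000, 0.400000) = 1.100000
  k2 = f(1.210000, 0.631000) = 0.861839
  w ← 0.400000 + (0.21/2)·(1.100000 + 0.861839) = 0.605993
s=1.210000, w=0.605993:
  k1 = f(1.210000, 0.605993) = 0.892772
  k2 = f(1.420000, 0.793475) = 0.630397
  w ← 0.605993 + (0.21/2)·(0.892772 + 0.630397) = 0.765926
s=1.420000, w=0.765926:
  k1 = f(1.420000, 0.765926) = 0.673358
  k2 = f(1.630000, 0.907331) = 0.436751
  w ← 0.765926 + (0.21/2)·(0.673358 + 0.436751) = 0.882487
w(1.63) ≈ 0.8825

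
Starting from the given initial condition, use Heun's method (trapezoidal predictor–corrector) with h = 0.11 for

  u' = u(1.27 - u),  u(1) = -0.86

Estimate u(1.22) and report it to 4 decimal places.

-1.4413

Heun: k1 = f(x_n, u_n); k2 = f(x_n + h, u_n + h·k1); u_{n+1} = u_n + (h/2)·(k1 + k2).
x=1.000000, u=-0.860000:
  k1 = f(1.000000, -0.860000) = -1.831800
  k2 = f(1.110000, -1.061498) = -2.474880
  u ← -0.860000 + (0.11/2)·(-1.831800 + (-2.474880)) = -1.096867
x=1.110000, u=-1.096867:
  k1 = f(1.110000, -1.096867) = -2.596140
  k2 = f(1.220000, -1.382443) = -3.666850
  u ← -1.096867 + (0.11/2)·(-2.596140 + (-3.666850)) = -1.441332
u(1.22) ≈ -1.4413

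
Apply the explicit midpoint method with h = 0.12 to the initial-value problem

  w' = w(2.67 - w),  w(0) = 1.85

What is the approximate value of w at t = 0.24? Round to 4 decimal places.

2.1637

Midpoint: k1 = f(t_n, w_n); k2 = f(t_n + h/2, w_n + (h/2)·k1); w_{n+1} = w_n + h·k2.
t=0.000000, w=1.850000:
  k1 = f(0.000000, 1.850000) = 1.517000
  k2 = f(0.060000, 1.941020) = 1.414965
  w ← 1.850000 + 0.12·1.414965 = 2.019796
t=0.120000, w=2.019796:
  k1 = f(0.120000, 2.019796) = 1.313280
  k2 = f(0.180000, 2.098593) = 1.199151
  w ← 2.019796 + 0.12·1.199151 = 2.163694
w(0.24) ≈ 2.1637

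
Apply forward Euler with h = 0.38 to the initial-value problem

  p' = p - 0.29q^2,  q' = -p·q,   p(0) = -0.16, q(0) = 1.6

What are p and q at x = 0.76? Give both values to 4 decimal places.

Euler on (p,q): p_{n+1} = p_n + h·p', q_{n+1} = q_n + h·q'.
0.000000: (-0.160000, 1.600000); f=(-0.902400, 0.256000) → (-0.502912, 1.697280)
0.380000: (-0.502912, 1.697280); f=(-1.338332, 0.853582) → (-1.011478, 2.021641)
(p(0.76), q(0.76)) ≈ (-1.0115, 2.0216)

-1.0115, 2.0216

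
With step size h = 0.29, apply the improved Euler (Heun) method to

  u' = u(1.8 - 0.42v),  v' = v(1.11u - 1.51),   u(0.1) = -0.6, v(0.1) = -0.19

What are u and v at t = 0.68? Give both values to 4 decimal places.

-1.6860, -0.0529

Heun on (u,v): k1 = f(t_n, state_n); k2 = f(t_n + h, state_n + h·k1); state_{n+1} = state_n + (h/2)·(k1 + k2).
0.100000: (-0.600000, -0.190000)
  k1 = (-1.127880, 0.413440)
  predictor → (-0.927085, -0.070102)
  k2 = (-1.696050, 0.177995)
  → (-1.009470, -0.104242)
0.390000: (-1.009470, -0.104242)
  k1 = (-1.861242, 0.274210)
  predictor → (-1.549230, -0.024721)
  k2 = (-2.804699, 0.079841)
  → (-1.686031, -0.052905)
(u(0.68), v(0.68)) ≈ (-1.6860, -0.0529)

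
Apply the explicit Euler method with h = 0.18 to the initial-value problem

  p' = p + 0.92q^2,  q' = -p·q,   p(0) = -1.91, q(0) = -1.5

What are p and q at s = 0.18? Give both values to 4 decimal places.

-1.8812, -2.0157

Euler on (p,q): p_{n+1} = p_n + h·p', q_{n+1} = q_n + h·q'.
0.000000: (-1.910000, -1.500000); f=(0.160000, -2.865000) → (-1.881200, -2.015700)
(p(0.18), q(0.18)) ≈ (-1.8812, -2.0157)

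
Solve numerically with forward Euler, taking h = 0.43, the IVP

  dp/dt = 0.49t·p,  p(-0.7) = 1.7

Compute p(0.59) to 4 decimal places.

1.4129

Euler: p_{n+1} = p_n + h·f(t_n, p_n).
t=-0.700000, p=1.700000: f=-0.583100 → p ← 1.700000 + 0.43·(-0.583100) = 1.449267
t=-0.270000, p=1.449267: f=-0.191738 → p ← 1.449267 + 0.43·(-0.191738) = 1.366820
t=0.160000, p=1.366820: f=0.107159 → p ← 1.366820 + 0.43·0.107159 = 1.412898
p(0.59) ≈ 1.4129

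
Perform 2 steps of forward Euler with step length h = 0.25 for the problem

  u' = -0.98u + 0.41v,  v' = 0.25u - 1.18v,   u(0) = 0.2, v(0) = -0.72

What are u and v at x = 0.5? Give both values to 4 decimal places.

Euler on (u,v): u_{n+1} = u_n + h·u', v_{n+1} = v_n + h·v'.
0.000000: (0.200000, -0.720000); f=(-0.491200, 0.899600) → (0.077200, -0.495100)
0.250000: (0.077200, -0.495100); f=(-0.278647, 0.603518) → (0.007538, -0.344221)
(u(0.5), v(0.5)) ≈ (0.0075, -0.3442)

0.0075, -0.3442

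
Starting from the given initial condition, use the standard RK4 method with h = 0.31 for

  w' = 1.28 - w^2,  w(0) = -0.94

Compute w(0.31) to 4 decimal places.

-0.7761

RK4: k1 = f(t_n, w_n); k2 = f(t_n + h/2, w_n + (h/2)·k1); k3 = f(t_n + h/2, w_n + (h/2)·k2); k4 = f(t_n + h, w_n + h·k3); w_{n+1} = w_n + (h/6)·(k1 + 2k2 + 2k3 + k4).
t=0.000000, w=-0.940000:
  k1 = f(0.000000, -0.940000) = 0.396400
  k2 = f(0.155000, -0.878558) = 0.508136
  k3 = f(0.155000, -0.861239) = 0.538267
  k4 = f(0.310000, -0.773137) = 0.682259
  w ← -0.940000 + (0.31/6)·(k1 + 2k2 + 2k3 + k4) = -0.776141
w(0.31) ≈ -0.7761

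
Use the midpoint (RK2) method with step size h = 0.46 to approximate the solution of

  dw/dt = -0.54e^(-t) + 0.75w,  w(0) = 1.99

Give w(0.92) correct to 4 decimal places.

Midpoint: k1 = f(t_n, w_n); k2 = f(t_n + h/2, w_n + (h/2)·k1); w_{n+1} = w_n + h·k2.
t=0.000000, w=1.990000:
  k1 = f(0.000000, 1.990000) = 0.952500
  k2 = f(0.230000, 2.209075) = 1.227758
  w ← 1.990000 + 0.46·1.227758 = 2.554769
t=0.460000, w=2.554769:
  k1 = f(0.460000, 2.554769) = 1.575183
  k2 = f(0.690000, 2.917061) = 1.916945
  w ← 2.554769 + 0.46·1.916945 = 3.436563
w(0.92) ≈ 3.4366

3.4366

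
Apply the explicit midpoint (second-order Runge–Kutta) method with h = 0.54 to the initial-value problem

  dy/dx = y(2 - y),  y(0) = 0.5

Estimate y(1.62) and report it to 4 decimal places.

Midpoint: k1 = f(x_n, y_n); k2 = f(x_n + h/2, y_n + (h/2)·k1); y_{n+1} = y_n + h·k2.
x=0.000000, y=0.500000:
  k1 = f(0.000000, 0.500000) = 0.750000
  k2 = f(0.270000, 0.702500) = 0.911494
  y ← 0.500000 + 0.54·0.911494 = 0.992207
x=0.540000, y=0.992207:
  k1 = f(0.540000, 0.992207) = 0.999939
  k2 = f(0.810000, 1.262190) = 0.931256
  y ← 0.992207 + 0.54·0.931256 = 1.495085
x=1.080000, y=1.495085:
  k1 = f(1.080000, 1.495085) = 0.754891
  k2 = f(1.350000, 1.698906) = 0.511531
  y ← 1.495085 + 0.54·0.511531 = 1.771312
y(1.62) ≈ 1.7713

1.7713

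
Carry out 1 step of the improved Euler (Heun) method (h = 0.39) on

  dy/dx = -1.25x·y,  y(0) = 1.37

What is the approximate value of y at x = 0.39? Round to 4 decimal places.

1.2398

Heun: k1 = f(x_n, y_n); k2 = f(x_n + h, y_n + h·k1); y_{n+1} = y_n + (h/2)·(k1 + k2).
x=0.000000, y=1.370000:
  k1 = f(0.000000, 1.370000) = 0.000000
  k2 = f(0.390000, 1.370000) = -0.667875
  y ← 1.370000 + (0.39/2)·(0.000000 + (-0.667875)) = 1.239764
y(0.39) ≈ 1.2398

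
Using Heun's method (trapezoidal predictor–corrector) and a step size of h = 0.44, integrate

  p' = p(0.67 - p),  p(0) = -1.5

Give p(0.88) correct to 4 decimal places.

Heun: k1 = f(s_n, p_n); k2 = f(s_n + h, p_n + h·k1); p_{n+1} = p_n + (h/2)·(k1 + k2).
s=0.000000, p=-1.500000:
  k1 = f(0.000000, -1.500000) = -3.255000
  k2 = f(0.440000, -2.932200) = -10.562371
  p ← -1.500000 + (0.44/2)·(-3.255000 + (-10.562371)) = -4.539822
s=0.440000, p=-4.539822:
  k1 = f(0.440000, -4.539822) = -23.651660
  k2 = f(0.880000, -14.946552) = -233.413613
  p ← -4.539822 + (0.44/2)·(-23.651660 + (-233.413613)) = -61.094182
p(0.88) ≈ -61.0942

-61.0942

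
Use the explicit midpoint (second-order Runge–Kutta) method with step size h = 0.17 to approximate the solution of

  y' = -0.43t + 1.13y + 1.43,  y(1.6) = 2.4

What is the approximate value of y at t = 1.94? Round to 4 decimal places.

Midpoint: k1 = f(t_n, y_n); k2 = f(t_n + h/2, y_n + (h/2)·k1); y_{n+1} = y_n + h·k2.
t=1.600000, y=2.400000:
  k1 = f(1.600000, 2.400000) = 3.454000
  k2 = f(1.685000, 2.693590) = 3.749207
  y ← 2.400000 + 0.17·3.749207 = 3.037365
t=1.770000, y=3.037365:
  k1 = f(1.770000, 3.037365) = 4.101123
  k2 = f(1.855000, 3.385961) = 4.458485
  y ← 3.037365 + 0.17·4.458485 = 3.795308
y(1.94) ≈ 3.7953

3.7953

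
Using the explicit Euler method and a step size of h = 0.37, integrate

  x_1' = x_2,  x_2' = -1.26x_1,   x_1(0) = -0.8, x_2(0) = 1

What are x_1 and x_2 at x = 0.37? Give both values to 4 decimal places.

-0.4300, 1.3730

Euler on (x_1,x_2): x_1_{n+1} = x_1_n + h·x_1', x_2_{n+1} = x_2_n + h·x_2'.
0.000000: (-0.800000, 1.000000); f=(1.000000, 1.008000) → (-0.430000, 1.372960)
(x_1(0.37), x_2(0.37)) ≈ (-0.4300, 1.3730)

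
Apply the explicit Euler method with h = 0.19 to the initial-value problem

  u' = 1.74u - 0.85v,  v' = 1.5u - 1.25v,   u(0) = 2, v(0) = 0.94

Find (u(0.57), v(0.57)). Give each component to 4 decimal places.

Euler on (u,v): u_{n+1} = u_n + h·u', v_{n+1} = v_n + h·v'.
0.000000: (2.000000, 0.940000); f=(2.681000, 1.825000) → (2.509390, 1.286750)
0.190000: (2.509390, 1.286750); f=(3.272601, 2.155647) → (3.131184, 1.696323)
0.380000: (3.131184, 1.696323); f=(4.006386, 2.576373) → (3.892398, 2.185834)
(u(0.57), v(0.57)) ≈ (3.8924, 2.1858)

3.8924, 2.1858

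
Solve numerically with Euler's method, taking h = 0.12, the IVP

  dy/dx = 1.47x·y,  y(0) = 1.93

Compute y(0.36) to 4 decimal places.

Euler: y_{n+1} = y_n + h·f(x_n, y_n).
x=0.000000, y=1.930000: f=0.000000 → y ← 1.930000 + 0.12·0.000000 = 1.930000
x=0.120000, y=1.930000: f=0.340452 → y ← 1.930000 + 0.12·0.340452 = 1.970854
x=0.240000, y=1.970854: f=0.695317 → y ← 1.970854 + 0.12·0.695317 = 2.054292
y(0.36) ≈ 2.0543

2.0543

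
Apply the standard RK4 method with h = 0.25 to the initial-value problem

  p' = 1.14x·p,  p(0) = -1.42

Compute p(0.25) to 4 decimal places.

-1.4715

RK4: k1 = f(x_n, p_n); k2 = f(x_n + h/2, p_n + (h/2)·k1); k3 = f(x_n + h/2, p_n + (h/2)·k2); k4 = f(x_n + h, p_n + h·k3); p_{n+1} = p_n + (h/6)·(k1 + 2k2 + 2k3 + k4).
x=0.000000, p=-1.420000:
  k1 = f(0.000000, -1.420000) = 0.000000
  k2 = f(0.125000, -1.420000) = -0.202350
  k3 = f(0.125000, -1.445294) = -0.205954
  k4 = f(0.250000, -1.471489) = -0.419374
  p ← -1.420000 + (0.25/6)·(k1 + 2k2 + 2k3 + k4) = -1.471499
p(0.25) ≈ -1.4715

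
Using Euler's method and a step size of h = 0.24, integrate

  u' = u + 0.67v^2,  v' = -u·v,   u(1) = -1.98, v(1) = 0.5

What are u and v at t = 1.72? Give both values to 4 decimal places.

-3.3865, 1.9780

Euler on (u,v): u_{n+1} = u_n + h·u', v_{n+1} = v_n + h·v'.
1.000000: (-1.980000, 0.500000); f=(-1.812500, 0.990000) → (-2.415000, 0.737600)
1.240000: (-2.415000, 0.737600); f=(-2.050484, 1.781304) → (-2.907116, 1.165113)
1.480000: (-2.907116, 1.165113); f=(-1.997599, 3.387119) → (-3.386540, 1.978021)
(u(1.72), v(1.72)) ≈ (-3.3865, 1.9780)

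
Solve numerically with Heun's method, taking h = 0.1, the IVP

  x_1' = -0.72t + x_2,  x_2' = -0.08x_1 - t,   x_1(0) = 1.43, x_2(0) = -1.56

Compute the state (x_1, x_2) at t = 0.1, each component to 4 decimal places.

1.2698, -1.5758

Heun on (x_1,x_2): k1 = f(t_n, state_n); k2 = f(t_n + h, state_n + h·k1); state_{n+1} = state_n + (h/2)·(k1 + k2).
0.000000: (1.430000, -1.560000)
  k1 = (-1.560000, -0.114400)
  predictor → (1.274000, -1.571440)
  k2 = (-1.643440, -0.201920)
  → (1.269828, -1.575816)
(x_1(0.1), x_2(0.1)) ≈ (1.2698, -1.5758)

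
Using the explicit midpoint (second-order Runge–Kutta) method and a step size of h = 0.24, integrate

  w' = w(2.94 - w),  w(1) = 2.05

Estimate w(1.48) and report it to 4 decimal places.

Midpoint: k1 = f(t_n, w_n); k2 = f(t_n + h/2, w_n + (h/2)·k1); w_{n+1} = w_n + h·k2.
t=1.000000, w=2.050000:
  k1 = f(1.000000, 2.050000) = 1.824500
  k2 = f(1.120000, 2.268940) = 1.522595
  w ← 2.050000 + 0.24·1.522595 = 2.415423
t=1.240000, w=2.415423:
  k1 = f(1.240000, 2.415423) = 1.267076
  k2 = f(1.360000, 2.567472) = 0.956456
  w ← 2.415423 + 0.24·0.956456 = 2.644972
w(1.48) ≈ 2.6450

2.6450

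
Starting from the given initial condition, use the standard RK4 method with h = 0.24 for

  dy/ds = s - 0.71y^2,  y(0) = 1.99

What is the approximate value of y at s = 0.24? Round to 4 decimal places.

RK4: k1 = f(s_n, y_n); k2 = f(s_n + h/2, y_n + (h/2)·k1); k3 = f(s_n + h/2, y_n + (h/2)·k2); k4 = f(s_n + h, y_n + h·k3); y_{n+1} = y_n + (h/6)·(k1 + 2k2 + 2k3 + k4).
s=0.000000, y=1.990000:
  k1 = f(0.000000, 1.990000) = -2.811671
  k2 = f(0.120000, 1.652599) = -1.819070
  k3 = f(0.120000, 1.771712) = -2.108663
  k4 = f(0.240000, 1.483921) = -1.323435
  y ← 1.990000 + (0.24/6)·(k1 + 2k2 + 2k3 + k4) = 1.510377
y(0.24) ≈ 1.5104

1.5104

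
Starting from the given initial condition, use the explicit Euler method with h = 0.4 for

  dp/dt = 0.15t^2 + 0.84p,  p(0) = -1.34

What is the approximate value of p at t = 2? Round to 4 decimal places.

-5.3430

Euler: p_{n+1} = p_n + h·f(t_n, p_n).
t=0.000000, p=-1.340000: f=-1.125600 → p ← -1.340000 + 0.4·(-1.125600) = -1.790240
t=0.400000, p=-1.790240: f=-1.479802 → p ← -1.790240 + 0.4·(-1.479802) = -2.382161
t=0.800000, p=-2.382161: f=-1.905015 → p ← -2.382161 + 0.4·(-1.905015) = -3.144167
t=1.200000, p=-3.144167: f=-2.425100 → p ← -3.144167 + 0.4·(-2.425100) = -4.114207
t=1.600000, p=-4.114207: f=-3.071934 → p ← -4.114207 + 0.4·(-3.071934) = -5.342980
p(2) ≈ -5.3430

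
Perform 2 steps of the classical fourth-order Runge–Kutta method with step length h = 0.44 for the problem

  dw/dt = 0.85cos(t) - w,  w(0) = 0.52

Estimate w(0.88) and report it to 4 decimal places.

RK4: k1 = f(t_n, w_n); k2 = f(t_n + h/2, w_n + (h/2)·k1); k3 = f(t_n + h/2, w_n + (h/2)·k2); k4 = f(t_n + h, w_n + h·k3); w_{n+1} = w_n + (h/6)·(k1 + 2k2 + 2k3 + k4).
t=0.000000, w=0.520000:
  k1 = f(0.000000, 0.520000) = 0.330000
  k2 = f(0.220000, 0.592600) = 0.236913
  k3 = f(0.220000, 0.572121) = 0.257392
  k4 = f(0.440000, 0.633252) = 0.135786
  w ← 0.520000 + (0.44/6)·(k1 + 2k2 + 2k3 + k4) = 0.626656
t=0.440000, w=0.626656:
  k1 = f(0.440000, 0.626656) = 0.142383
  k2 = f(0.660000, 0.657980) = 0.013513
  k3 = f(0.660000, 0.629629) = 0.041865
  k4 = f(0.880000, 0.645076) = -0.103498
  w ← 0.626656 + (0.44/6)·(k1 + 2k2 + 2k3 + k4) = 0.637629
w(0.88) ≈ 0.6376

0.6376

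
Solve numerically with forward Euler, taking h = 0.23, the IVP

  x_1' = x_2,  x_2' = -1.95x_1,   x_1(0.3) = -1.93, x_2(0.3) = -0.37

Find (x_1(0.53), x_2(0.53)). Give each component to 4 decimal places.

-2.0151, 0.4956

Euler on (x_1,x_2): x_1_{n+1} = x_1_n + h·x_1', x_2_{n+1} = x_2_n + h·x_2'.
0.300000: (-1.930000, -0.370000); f=(-0.370000, 3.763500) → (-2.015100, 0.495605)
(x_1(0.53), x_2(0.53)) ≈ (-2.0151, 0.4956)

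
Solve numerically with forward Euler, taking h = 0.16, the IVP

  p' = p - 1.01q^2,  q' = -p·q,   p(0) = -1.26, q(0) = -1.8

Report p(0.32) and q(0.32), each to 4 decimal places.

Euler on (p,q): p_{n+1} = p_n + h·p', q_{n+1} = q_n + h·q'.
0.000000: (-1.260000, -1.800000); f=(-4.532400, -2.268000) → (-1.985184, -2.162880)
0.160000: (-1.985184, -2.162880); f=(-6.710014, -4.293715) → (-3.058786, -2.849874)
(p(0.32), q(0.32)) ≈ (-3.0588, -2.8499)

-3.0588, -2.8499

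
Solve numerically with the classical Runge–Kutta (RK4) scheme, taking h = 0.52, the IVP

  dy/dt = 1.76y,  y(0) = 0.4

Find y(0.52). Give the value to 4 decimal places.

0.9964

RK4: k1 = f(t_n, y_n); k2 = f(t_n + h/2, y_n + (h/2)·k1); k3 = f(t_n + h/2, y_n + (h/2)·k2); k4 = f(t_n + h, y_n + h·k3); y_{n+1} = y_n + (h/6)·(k1 + 2k2 + 2k3 + k4).
t=0.000000, y=0.400000:
  k1 = f(0.000000, 0.400000) = 0.704000
  k2 = f(0.260000, 0.583040) = 1.026150
  k3 = f(0.260000, 0.666799) = 1.173566
  k4 = f(0.520000, 1.010255) = 1.778048
  y ← 0.400000 + (0.52/6)·(k1 + 2k2 + 2k3 + k4) = 0.996395
y(0.52) ≈ 0.9964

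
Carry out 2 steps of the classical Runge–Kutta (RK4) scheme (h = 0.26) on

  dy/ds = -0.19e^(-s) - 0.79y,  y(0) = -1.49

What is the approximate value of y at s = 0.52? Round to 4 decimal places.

-1.0501

RK4: k1 = f(s_n, y_n); k2 = f(s_n + h/2, y_n + (h/2)·k1); k3 = f(s_n + h/2, y_n + (h/2)·k2); k4 = f(s_n + h, y_n + h·k3); y_{n+1} = y_n + (h/6)·(k1 + 2k2 + 2k3 + k4).
s=0.000000, y=-1.490000:
  k1 = f(0.000000, -1.490000) = 0.987100
  k2 = f(0.130000, -1.361677) = 0.908887
  k3 = f(0.130000, -1.371845) = 0.916919
  k4 = f(0.260000, -1.251601) = 0.842265
  y ← -1.490000 + (0.26/6)·(k1 + 2k2 + 2k3 + k4) = -1.252491
s=0.260000, y=-1.252491:
  k1 = f(0.260000, -1.252491) = 0.842968
  k2 = f(0.390000, -1.142905) = 0.774254
  k3 = f(0.390000, -1.151838) = 0.781311
  k4 = f(0.520000, -1.049350) = 0.716028
  y ← -1.252491 + (0.26/6)·(k1 + 2k2 + 2k3 + k4) = -1.050119
y(0.52) ≈ -1.0501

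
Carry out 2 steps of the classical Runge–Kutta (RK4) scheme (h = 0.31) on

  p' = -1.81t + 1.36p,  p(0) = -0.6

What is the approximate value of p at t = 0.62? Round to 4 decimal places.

-1.8640

RK4: k1 = f(t_n, p_n); k2 = f(t_n + h/2, p_n + (h/2)·k1); k3 = f(t_n + h/2, p_n + (h/2)·k2); k4 = f(t_n + h, p_n + h·k3); p_{n+1} = p_n + (h/6)·(k1 + 2k2 + 2k3 + k4).
t=0.000000, p=-0.600000:
  k1 = f(0.000000, -0.600000) = -0.816000
  k2 = f(0.155000, -0.726480) = -1.268563
  k3 = f(0.155000, -0.796627) = -1.363963
  k4 = f(0.310000, -1.022829) = -1.952147
  p ← -0.600000 + (0.31/6)·(k1 + 2k2 + 2k3 + k4) = -1.015049
t=0.310000, p=-1.015049:
  k1 = f(0.310000, -1.015049) = -1.941566
  k2 = f(0.465000, -1.315991) = -2.631398
  k3 = f(0.465000, -1.422915) = -2.776815
  k4 = f(0.620000, -1.875861) = -3.673371
  p ← -1.015049 + (0.31/6)·(k1 + 2k2 + 2k3 + k4) = -1.864002
p(0.62) ≈ -1.8640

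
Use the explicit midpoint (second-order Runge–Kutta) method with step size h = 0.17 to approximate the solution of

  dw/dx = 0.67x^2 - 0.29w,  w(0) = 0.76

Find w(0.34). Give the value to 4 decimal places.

0.6968

Midpoint: k1 = f(x_n, w_n); k2 = f(x_n + h/2, w_n + (h/2)·k1); w_{n+1} = w_n + h·k2.
x=0.000000, w=0.760000:
  k1 = f(0.000000, 0.760000) = -0.220400
  k2 = f(0.085000, 0.741266) = -0.210126
  w ← 0.760000 + 0.17·(-0.210126) = 0.724279
x=0.170000, w=0.724279:
  k1 = f(0.170000, 0.724279) = -0.190678
  k2 = f(0.255000, 0.708071) = -0.161774
  w ← 0.724279 + 0.17·(-0.161774) = 0.696777
w(0.34) ≈ 0.6968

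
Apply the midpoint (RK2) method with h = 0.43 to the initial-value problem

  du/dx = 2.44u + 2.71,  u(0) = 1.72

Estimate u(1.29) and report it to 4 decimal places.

48.6186

Midpoint: k1 = f(x_n, u_n); k2 = f(x_n + h/2, u_n + (h/2)·k1); u_{n+1} = u_n + h·k2.
x=0.000000, u=1.720000:
  k1 = f(0.000000, 1.720000) = 6.906800
  k2 = f(0.215000, 3.204962) = 10.530107
  u ← 1.720000 + 0.43·10.530107 = 6.247946
x=0.430000, u=6.247946:
  k1 = f(0.430000, 6.247946) = 17.954989
  k2 = f(0.645000, 10.108269) = 27.374176
  u ← 6.247946 + 0.43·27.374176 = 18.018842
x=0.860000, u=18.018842:
  k1 = f(0.860000, 18.018842) = 46.675974
  k2 = f(1.075000, 28.054176) = 71.162189
  u ← 18.018842 + 0.43·71.162189 = 48.618583
u(1.29) ≈ 48.6186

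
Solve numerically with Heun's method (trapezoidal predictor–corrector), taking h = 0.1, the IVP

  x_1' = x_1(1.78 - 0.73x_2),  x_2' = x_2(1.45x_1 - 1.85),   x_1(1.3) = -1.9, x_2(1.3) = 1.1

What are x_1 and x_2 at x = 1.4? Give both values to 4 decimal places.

-2.1333, 0.7021

Heun on (x_1,x_2): k1 = f(x_n, state_n); k2 = f(x_n + h, state_n + h·k1); state_{n+1} = state_n + (h/2)·(k1 + k2).
1.300000: (-1.900000, 1.100000)
  k1 = (-1.856300, -5.065500)
  predictor → (-2.085630, 0.593450)
  k2 = (-2.808888, -2.892572)
  → (-2.133259, 0.702096)
(x_1(1.4), x_2(1.4)) ≈ (-2.1333, 0.7021)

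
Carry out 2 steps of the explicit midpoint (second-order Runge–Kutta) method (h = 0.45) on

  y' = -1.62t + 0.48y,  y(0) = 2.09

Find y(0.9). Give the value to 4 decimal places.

Midpoint: k1 = f(t_n, y_n); k2 = f(t_n + h/2, y_n + (h/2)·k1); y_{n+1} = y_n + h·k2.
t=0.000000, y=2.090000:
  k1 = f(0.000000, 2.090000) = 1.003200
  k2 = f(0.225000, 2.315720) = 0.747046
  y ← 2.090000 + 0.45·0.747046 = 2.426171
t=0.450000, y=2.426171:
  k1 = f(0.450000, 2.426171) = 0.435562
  k2 = f(0.675000, 2.524172) = 0.118103
  y ← 2.426171 + 0.45·0.118103 = 2.479317
y(0.9) ≈ 2.4793

2.4793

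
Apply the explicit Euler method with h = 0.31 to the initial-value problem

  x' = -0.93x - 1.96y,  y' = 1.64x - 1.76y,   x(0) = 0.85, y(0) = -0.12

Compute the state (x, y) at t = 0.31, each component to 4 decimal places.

Euler on (x,y): x_{n+1} = x_n + h·x', y_{n+1} = y_n + h·y'.
0.000000: (0.850000, -0.120000); f=(-0.555300, 1.605200) → (0.677857, 0.377612)
(x(0.31), y(0.31)) ≈ (0.6779, 0.3776)

0.6779, 0.3776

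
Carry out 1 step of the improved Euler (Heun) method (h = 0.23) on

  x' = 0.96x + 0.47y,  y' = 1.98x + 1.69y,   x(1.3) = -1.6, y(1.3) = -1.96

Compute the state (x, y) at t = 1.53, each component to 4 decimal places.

Heun on (x,y): k1 = f(t_n, state_n); k2 = f(t_n + h, state_n + h·k1); state_{n+1} = state_n + (h/2)·(k1 + k2).
1.300000: (-1.600000, -1.960000)
  k1 = (-2.457200, -6.480400)
  predictor → (-2.165156, -3.450492)
  k2 = (-3.700281, -10.118340)
  → (-2.308110, -3.868855)
(x(1.53), y(1.53)) ≈ (-2.3081, -3.8689)

-2.3081, -3.8689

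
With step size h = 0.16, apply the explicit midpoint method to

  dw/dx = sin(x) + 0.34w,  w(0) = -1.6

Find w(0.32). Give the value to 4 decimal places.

-1.7316

Midpoint: k1 = f(x_n, w_n); k2 = f(x_n + h/2, w_n + (h/2)·k1); w_{n+1} = w_n + h·k2.
x=0.000000, w=-1.600000:
  k1 = f(0.000000, -1.600000) = -0.544000
  k2 = f(0.080000, -1.643520) = -0.478882
  w ← -1.600000 + 0.16·(-0.478882) = -1.676621
x=0.160000, w=-1.676621:
  k1 = f(0.160000, -1.676621) = -0.410733
  k2 = f(0.240000, -1.709480) = -0.343520
  w ← -1.676621 + 0.16·(-0.343520) = -1.731584
w(0.32) ≈ -1.7316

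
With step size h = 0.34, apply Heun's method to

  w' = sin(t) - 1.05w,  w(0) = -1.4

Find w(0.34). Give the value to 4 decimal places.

-0.9327

Heun: k1 = f(t_n, w_n); k2 = f(t_n + h, w_n + h·k1); w_{n+1} = w_n + (h/2)·(k1 + k2).
t=0.000000, w=-1.400000:
  k1 = f(0.000000, -1.400000) = 1.470000
  k2 = f(0.340000, -0.900200) = 1.278697
  w ← -1.400000 + (0.34/2)·(1.470000 + 1.278697) = -0.932721
w(0.34) ≈ -0.9327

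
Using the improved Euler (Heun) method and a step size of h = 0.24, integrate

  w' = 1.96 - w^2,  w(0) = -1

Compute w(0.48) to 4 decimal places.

Heun: k1 = f(s_n, w_n); k2 = f(s_n + h, w_n + h·k1); w_{n+1} = w_n + (h/2)·(k1 + k2).
s=0.000000, w=-1.000000:
  k1 = f(0.000000, -1.000000) = 0.960000
  k2 = f(0.240000, -0.769600) = 1.367716
  w ← -1.000000 + (0.24/2)·(0.960000 + 1.367716) = -0.720674
s=0.240000, w=-0.720674:
  k1 = f(0.240000, -0.720674) = 1.440629
  k2 = f(0.480000, -0.374923) = 1.819433
  w ← -0.720674 + (0.24/2)·(1.440629 + 1.819433) = -0.329467
w(0.48) ≈ -0.3295

-0.3295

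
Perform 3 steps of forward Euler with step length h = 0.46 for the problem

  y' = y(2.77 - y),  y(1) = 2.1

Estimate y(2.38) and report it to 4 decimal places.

2.7683

Euler: y_{n+1} = y_n + h·f(t_n, y_n).
t=1.000000, y=2.100000: f=1.407000 → y ← 2.100000 + 0.46·1.407000 = 2.747220
t=1.460000, y=2.747220: f=0.062582 → y ← 2.747220 + 0.46·0.062582 = 2.776008
t=1.920000, y=2.776008: f=-0.016677 → y ← 2.776008 + 0.46·(-0.016677) = 2.768336
y(2.38) ≈ 2.7683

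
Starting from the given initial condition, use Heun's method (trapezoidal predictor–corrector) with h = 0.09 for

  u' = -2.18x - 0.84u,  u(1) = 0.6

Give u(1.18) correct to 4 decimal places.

Heun: k1 = f(x_n, u_n); k2 = f(x_n + h, u_n + h·k1); u_{n+1} = u_n + (h/2)·(k1 + k2).
x=1.000000, u=0.600000:
  k1 = f(1.000000, 0.600000) = -2.684000
  k2 = f(1.090000, 0.358440) = -2.677290
  u ← 0.600000 + (0.09/2)·(-2.684000 + (-2.677290)) = 0.358742
x=1.090000, u=0.358742:
  k1 = f(1.090000, 0.358742) = -2.677543
  k2 = f(1.180000, 0.117763) = -2.671321
  u ← 0.358742 + (0.09/2)·(-2.677543 + (-2.671321)) = 0.118043
u(1.18) ≈ 0.1180

0.1180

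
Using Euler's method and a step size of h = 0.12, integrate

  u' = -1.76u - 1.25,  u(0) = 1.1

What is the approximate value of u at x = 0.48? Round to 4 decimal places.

Euler: u_{n+1} = u_n + h·f(x_n, u_n).
x=0.000000, u=1.100000: f=-3.186000 → u ← 1.100000 + 0.12·(-3.186000) = 0.717680
x=0.120000, u=0.717680: f=-2.513117 → u ← 0.717680 + 0.12·(-2.513117) = 0.416106
x=0.240000, u=0.416106: f=-1.982347 → u ← 0.416106 + 0.12·(-1.982347) = 0.178224
x=0.360000, u=0.178224: f=-1.563675 → u ← 0.178224 + 0.12·(-1.563675) = -0.009417
u(0.48) ≈ -0.0094

-0.0094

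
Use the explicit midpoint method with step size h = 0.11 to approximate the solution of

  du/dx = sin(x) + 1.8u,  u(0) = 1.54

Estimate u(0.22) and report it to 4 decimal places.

2.3098

Midpoint: k1 = f(x_n, u_n); k2 = f(x_n + h/2, u_n + (h/2)·k1); u_{n+1} = u_n + h·k2.
x=0.000000, u=1.540000:
  k1 = f(0.000000, 1.540000) = 2.772000
  k2 = f(0.055000, 1.692460) = 3.101400
  u ← 1.540000 + 0.11·3.101400 = 1.881154
x=0.110000, u=1.881154:
  k1 = f(0.110000, 1.881154) = 3.495856
  k2 = f(0.165000, 2.073426) = 3.896419
  u ← 1.881154 + 0.11·3.896419 = 2.309760
u(0.22) ≈ 2.3098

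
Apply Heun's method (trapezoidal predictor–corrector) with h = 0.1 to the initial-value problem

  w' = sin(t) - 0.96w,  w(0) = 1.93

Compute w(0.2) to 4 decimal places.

Heun: k1 = f(t_n, w_n); k2 = f(t_n + h, w_n + h·k1); w_{n+1} = w_n + (h/2)·(k1 + k2).
t=0.000000, w=1.930000:
  k1 = f(0.000000, 1.930000) = -1.852800
  k2 = f(0.100000, 1.744720) = -1.575098
  w ← 1.930000 + (0.1/2)·(-1.852800 + (-1.575098)) = 1.758605
t=0.100000, w=1.758605:
  k1 = f(0.100000, 1.758605) = -1.588427
  k2 = f(0.200000, 1.599762) = -1.337103
  w ← 1.758605 + (0.1/2)·(-1.588427 + (-1.337103)) = 1.612329
w(0.2) ≈ 1.6123

1.6123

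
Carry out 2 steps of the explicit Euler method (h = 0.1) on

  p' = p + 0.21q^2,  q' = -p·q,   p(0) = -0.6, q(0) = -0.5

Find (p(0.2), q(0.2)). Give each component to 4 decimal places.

Euler on (p,q): p_{n+1} = p_n + h·p', q_{n+1} = q_n + h·q'.
0.000000: (-0.600000, -0.500000); f=(-0.547500, -0.300000) → (-0.654750, -0.530000)
0.100000: (-0.654750, -0.530000); f=(-0.595761, -0.347017) → (-0.714326, -0.564702)
(p(0.2), q(0.2)) ≈ (-0.7143, -0.5647)

-0.7143, -0.5647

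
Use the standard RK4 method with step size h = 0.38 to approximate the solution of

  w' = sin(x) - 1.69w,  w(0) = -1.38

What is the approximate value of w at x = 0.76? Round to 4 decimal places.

-0.1972

RK4: k1 = f(x_n, w_n); k2 = f(x_n + h/2, w_n + (h/2)·k1); k3 = f(x_n + h/2, w_n + (h/2)·k2); k4 = f(x_n + h, w_n + h·k3); w_{n+1} = w_n + (h/6)·(k1 + 2k2 + 2k3 + k4).
x=0.000000, w=-1.380000:
  k1 = f(0.000000, -1.380000) = 2.332200
  k2 = f(0.190000, -0.936882) = 1.772189
  k3 = f(0.190000, -1.043284) = 1.952009
  k4 = f(0.380000, -0.638237) = 1.449540
  w ← -1.380000 + (0.38/6)·(k1 + 2k2 + 2k3 + k4) = -0.668758
x=0.380000, w=-0.668758:
  k1 = f(0.380000, -0.668758) = 1.501121
  k2 = f(0.570000, -0.383545) = 1.187823
  k3 = f(0.570000, -0.443072) = 1.288423
  k4 = f(0.760000, -0.179157) = 0.991697
  w ← -0.668758 + (0.38/6)·(k1 + 2k2 + 2k3 + k4) = -0.197222
w(0.76) ≈ -0.1972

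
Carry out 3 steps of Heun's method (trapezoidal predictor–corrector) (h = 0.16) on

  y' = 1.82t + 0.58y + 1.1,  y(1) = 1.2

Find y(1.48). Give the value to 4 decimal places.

Heun: k1 = f(t_n, y_n); k2 = f(t_n + h, y_n + h·k1); y_{n+1} = y_n + (h/2)·(k1 + k2).
t=1.000000, y=1.200000:
  k1 = f(1.000000, 1.200000) = 3.616000
  k2 = f(1.160000, 1.778560) = 4.242765
  y ← 1.200000 + (0.16/2)·(3.616000 + 4.242765) = 1.828701
t=1.160000, y=1.828701:
  k1 = f(1.160000, 1.828701) = 4.271847
  k2 = f(1.320000, 2.512197) = 4.959474
  y ← 1.828701 + (0.16/2)·(4.271847 + 4.959474) = 2.567207
t=1.320000, y=2.567207:
  k1 = f(1.320000, 2.567207) = 4.991380
  k2 = f(1.480000, 3.365828) = 5.745780
  y ← 2.567207 + (0.16/2)·(4.991380 + 5.745780) = 3.426180
y(1.48) ≈ 3.4262

3.4262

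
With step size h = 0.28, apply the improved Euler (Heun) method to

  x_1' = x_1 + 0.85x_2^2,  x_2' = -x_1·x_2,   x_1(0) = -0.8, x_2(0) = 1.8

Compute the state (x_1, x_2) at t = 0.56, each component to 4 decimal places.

1.1897, 1.7708

Heun on (x_1,x_2): k1 = f(t_n, state_n); k2 = f(t_n + h, state_n + h·k1); state_{n+1} = state_n + (h/2)·(k1 + k2).
0.000000: (-0.800000, 1.800000)
  k1 = (1.954000, 1.440000)
  predictor → (-0.252880, 2.203200)
  k2 = (3.873097, 0.557145)
  → (0.015794, 2.079600)
0.280000: (0.015794, 2.079600)
  k1 = (3.691820, -0.032844)
  predictor → (1.049503, 2.070404)
  k2 = (4.693090, -2.172896)
  → (1.189681, 1.770797)
(x_1(0.56), x_2(0.56)) ≈ (1.1897, 1.7708)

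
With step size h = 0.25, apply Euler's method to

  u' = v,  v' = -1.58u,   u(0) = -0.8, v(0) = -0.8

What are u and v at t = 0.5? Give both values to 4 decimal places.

-1.1210, -0.0890

Euler on (u,v): u_{n+1} = u_n + h·u', v_{n+1} = v_n + h·v'.
0.000000: (-0.800000, -0.800000); f=(-0.800000, 1.264000) → (-1.000000, -0.484000)
0.250000: (-1.000000, -0.484000); f=(-0.484000, 1.580000) → (-1.121000, -0.089000)
(u(0.5), v(0.5)) ≈ (-1.1210, -0.0890)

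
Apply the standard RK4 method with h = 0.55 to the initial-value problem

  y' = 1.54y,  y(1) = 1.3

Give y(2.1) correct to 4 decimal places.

7.0480

RK4: k1 = f(x_n, y_n); k2 = f(x_n + h/2, y_n + (h/2)·k1); k3 = f(x_n + h/2, y_n + (h/2)·k2); k4 = f(x_n + h, y_n + h·k3); y_{n+1} = y_n + (h/6)·(k1 + 2k2 + 2k3 + k4).
x=1.000000, y=1.300000:
  k1 = f(1.000000, 1.300000) = 2.002000
  k2 = f(1.275000, 1.850550) = 2.849847
  k3 = f(1.275000, 2.083708) = 3.208910
  k4 = f(1.550000, 3.064901) = 4.719947
  y ← 1.300000 + (0.55/6)·(k1 + 2k2 + 2k3 + k4) = 3.026951
x=1.550000, y=3.026951:
  k1 = f(1.550000, 3.026951) = 4.661504
  k2 = f(1.825000, 4.308864) = 6.635651
  k3 = f(1.825000, 4.851755) = 7.471702
  k4 = f(2.100000, 7.136387) = 10.990036
  y ← 3.026951 + (0.55/6)·(k1 + 2k2 + 2k3 + k4) = 7.048023
y(2.1) ≈ 7.0480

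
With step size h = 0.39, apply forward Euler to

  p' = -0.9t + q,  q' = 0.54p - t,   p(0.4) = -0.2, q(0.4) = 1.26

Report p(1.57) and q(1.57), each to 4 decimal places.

Euler on (p,q): p_{n+1} = p_n + h·p', q_{n+1} = q_n + h·q'.
0.400000: (-0.200000, 1.260000); f=(0.900000, -0.508000) → (0.151000, 1.061880)
0.790000: (0.151000, 1.061880); f=(0.350880, -0.708460) → (0.287843, 0.785581)
1.180000: (0.287843, 0.785581); f=(-0.276419, -1.024565) → (0.180040, 0.386000)
(p(1.57), q(1.57)) ≈ (0.1800, 0.3860)

0.1800, 0.3860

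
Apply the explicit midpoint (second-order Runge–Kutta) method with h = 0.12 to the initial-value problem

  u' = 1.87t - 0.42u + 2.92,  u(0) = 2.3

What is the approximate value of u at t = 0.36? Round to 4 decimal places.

Midpoint: k1 = f(t_n, u_n); k2 = f(t_n + h/2, u_n + (h/2)·k1); u_{n+1} = u_n + h·k2.
t=0.000000, u=2.300000:
  k1 = f(0.000000, 2.300000) = 1.954000
  k2 = f(0.060000, 2.417240) = 2.016959
  u ← 2.300000 + 0.12·2.016959 = 2.542035
t=0.120000, u=2.542035:
  k1 = f(0.120000, 2.542035) = 2.076745
  k2 = f(0.180000, 2.666640) = 2.136611
  u ← 2.542035 + 0.12·2.136611 = 2.798428
t=0.240000, u=2.798428:
  k1 = f(0.240000, 2.798428) = 2.193460
  k2 = f(0.300000, 2.930036) = 2.250385
  u ← 2.798428 + 0.12·2.250385 = 3.068475
u(0.36) ≈ 3.0685

3.0685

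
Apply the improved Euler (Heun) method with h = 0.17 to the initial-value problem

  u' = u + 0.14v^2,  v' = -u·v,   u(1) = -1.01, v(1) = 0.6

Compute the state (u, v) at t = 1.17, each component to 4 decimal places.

-1.1854, 0.7216

Heun on (u,v): k1 = f(t_n, state_n); k2 = f(t_n + h, state_n + h·k1); state_{n+1} = state_n + (h/2)·(k1 + k2).
1.000000: (-1.010000, 0.600000)
  k1 = (-0.959600, 0.606000)
  predictor → (-1.173132, 0.703020)
  k2 = (-1.103939, 0.824735)
  → (-1.185401, 0.721612)
(u(1.17), v(1.17)) ≈ (-1.1854, 0.7216)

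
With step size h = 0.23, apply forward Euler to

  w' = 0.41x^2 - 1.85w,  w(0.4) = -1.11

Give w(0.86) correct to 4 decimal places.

Euler: w_{n+1} = w_n + h·f(x_n, w_n).
x=0.400000, w=-1.110000: f=2.119100 → w ← -1.110000 + 0.23·2.119100 = -0.622607
x=0.630000, w=-0.622607: f=1.314552 → w ← -0.622607 + 0.23·1.314552 = -0.320260
w(0.86) ≈ -0.3203

-0.3203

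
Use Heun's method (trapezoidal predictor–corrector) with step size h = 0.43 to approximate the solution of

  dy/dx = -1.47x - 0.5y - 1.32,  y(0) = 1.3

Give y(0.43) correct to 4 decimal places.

0.4081

Heun: k1 = f(x_n, y_n); k2 = f(x_n + h, y_n + h·k1); y_{n+1} = y_n + (h/2)·(k1 + k2).
x=0.000000, y=1.300000:
  k1 = f(0.000000, 1.300000) = -1.970000
  k2 = f(0.430000, 0.452900) = -2.178550
  y ← 1.300000 + (0.43/2)·(-1.970000 + (-2.178550)) = 0.408062
y(0.43) ≈ 0.4081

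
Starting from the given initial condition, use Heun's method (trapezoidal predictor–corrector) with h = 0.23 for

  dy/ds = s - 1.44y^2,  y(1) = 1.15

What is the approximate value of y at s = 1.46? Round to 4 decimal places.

Heun: k1 = f(s_n, y_n); k2 = f(s_n + h, y_n + h·k1); y_{n+1} = y_n + (h/2)·(k1 + k2).
s=1.000000, y=1.150000:
  k1 = f(1.000000, 1.150000) = -0.904400
  k2 = f(1.230000, 0.941988) = -0.047772
  y ← 1.150000 + (0.23/2)·(-0.904400 + (-0.047772)) = 1.040500
s=1.230000, y=1.040500:
  k1 = f(1.230000, 1.040500) = -0.329003
  k2 = f(1.460000, 0.964830) = 0.119509
  y ← 1.040500 + (0.23/2)·(-0.329003 + 0.119509) = 1.016409
y(1.46) ≈ 1.0164

1.0164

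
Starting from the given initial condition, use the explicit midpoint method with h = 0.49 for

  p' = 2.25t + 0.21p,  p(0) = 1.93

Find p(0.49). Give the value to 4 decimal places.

2.4089

Midpoint: k1 = f(t_n, p_n); k2 = f(t_n + h/2, p_n + (h/2)·k1); p_{n+1} = p_n + h·k2.
t=0.000000, p=1.930000:
  k1 = f(0.000000, 1.930000) = 0.405300
  k2 = f(0.245000, 2.029298) = 0.977403
  p ← 1.930000 + 0.49·0.977403 = 2.408927
p(0.49) ≈ 2.4089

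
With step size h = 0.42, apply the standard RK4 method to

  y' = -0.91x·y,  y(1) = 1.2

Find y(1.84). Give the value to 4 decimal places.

0.4058

RK4: k1 = f(x_n, y_n); k2 = f(x_n + h/2, y_n + (h/2)·k1); k3 = f(x_n + h/2, y_n + (h/2)·k2); k4 = f(x_n + h, y_n + h·k3); y_{n+1} = y_n + (h/6)·(k1 + 2k2 + 2k3 + k4).
x=1.000000, y=1.200000:
  k1 = f(1.000000, 1.200000) = -1.092000
  k2 = f(1.210000, 0.970680) = -1.068816
  k3 = f(1.210000, 0.975549) = -1.074177
  k4 = f(1.420000, 0.748846) = -0.967659
  y ← 1.200000 + (0.42/6)·(k1 + 2k2 + 2k3 + k4) = 0.755805
x=1.420000, y=0.755805:
  k1 = f(1.420000, 0.755805) = -0.976651
  k2 = f(1.630000, 0.550708) = -0.816865
  k3 = f(1.630000, 0.584263) = -0.866638
  k4 = f(1.840000, 0.391817) = -0.656059
  y ← 0.755805 + (0.42/6)·(k1 + 2k2 + 2k3 + k4) = 0.405825
y(1.84) ≈ 0.4058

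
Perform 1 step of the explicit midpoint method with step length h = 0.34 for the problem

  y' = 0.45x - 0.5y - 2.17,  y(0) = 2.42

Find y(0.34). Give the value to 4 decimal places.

1.3945

Midpoint: k1 = f(x_n, y_n); k2 = f(x_n + h/2, y_n + (h/2)·k1); y_{n+1} = y_n + h·k2.
x=0.000000, y=2.420000:
  k1 = f(0.000000, 2.420000) = -3.380000
  k2 = f(0.170000, 1.845400) = -3.016200
  y ← 2.420000 + 0.34·(-3.016200) = 1.394492
y(0.34) ≈ 1.3945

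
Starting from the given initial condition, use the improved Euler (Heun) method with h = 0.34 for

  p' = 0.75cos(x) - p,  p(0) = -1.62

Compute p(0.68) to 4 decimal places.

-0.5095

Heun: k1 = f(x_n, p_n); k2 = f(x_n + h, p_n + h·k1); p_{n+1} = p_n + (h/2)·(k1 + k2).
x=0.000000, p=-1.620000:
  k1 = f(0.000000, -1.620000) = 2.370000
  k2 = f(0.340000, -0.814200) = 1.521266
  p ← -1.620000 + (0.34/2)·(2.370000 + 1.521266) = -0.958485
x=0.340000, p=-0.958485:
  k1 = f(0.340000, -0.958485) = 1.665551
  k2 = f(0.680000, -0.392198) = 0.975377
  p ← -0.958485 + (0.34/2)·(1.665551 + 0.975377) = -0.509527
p(0.68) ≈ -0.5095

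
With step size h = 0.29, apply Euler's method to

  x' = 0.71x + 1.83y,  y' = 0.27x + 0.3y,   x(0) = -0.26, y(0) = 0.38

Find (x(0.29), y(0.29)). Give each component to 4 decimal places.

-0.1119, 0.3927

Euler on (x,y): x_{n+1} = x_n + h·x', y_{n+1} = y_n + h·y'.
0.000000: (-0.260000, 0.380000); f=(0.510800, 0.043800) → (-0.111868, 0.392702)
(x(0.29), y(0.29)) ≈ (-0.1119, 0.3927)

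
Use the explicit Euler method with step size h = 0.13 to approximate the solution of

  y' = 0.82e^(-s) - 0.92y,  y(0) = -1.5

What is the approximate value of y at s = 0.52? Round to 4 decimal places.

-0.6113

Euler: y_{n+1} = y_n + h·f(s_n, y_n).
s=0.000000, y=-1.500000: f=2.200000 → y ← -1.500000 + 0.13·2.200000 = -1.214000
s=0.130000, y=-1.214000: f=1.836918 → y ← -1.214000 + 0.13·1.836918 = -0.975201
s=0.260000, y=-0.975201: f=1.529447 → y ← -0.975201 + 0.13·1.529447 = -0.776373
s=0.390000, y=-0.776373: f=1.269449 → y ← -0.776373 + 0.13·1.269449 = -0.611344
y(0.52) ≈ -0.6113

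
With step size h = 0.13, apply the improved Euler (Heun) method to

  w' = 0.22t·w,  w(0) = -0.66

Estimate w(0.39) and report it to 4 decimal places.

-0.6711

Heun: k1 = f(t_n, w_n); k2 = f(t_n + h, w_n + h·k1); w_{n+1} = w_n + (h/2)·(k1 + k2).
t=0.000000, w=-0.660000:
  k1 = f(0.000000, -0.660000) = 0.000000
  k2 = f(0.130000, -0.660000) = -0.018876
  w ← -0.660000 + (0.13/2)·(0.000000 + (-0.018876)) = -0.661227
t=0.130000, w=-0.661227:
  k1 = f(0.130000, -0.661227) = -0.018911
  k2 = f(0.260000, -0.663685) = -0.037963
  w ← -0.661227 + (0.13/2)·(-0.018911 + (-0.037963)) = -0.664924
t=0.260000, w=-0.664924:
  k1 = f(0.260000, -0.664924) = -0.038034
  k2 = f(0.390000, -0.669868) = -0.057475
  w ← -0.664924 + (0.13/2)·(-0.038034 + (-0.057475)) = -0.671132
w(0.39) ≈ -0.6711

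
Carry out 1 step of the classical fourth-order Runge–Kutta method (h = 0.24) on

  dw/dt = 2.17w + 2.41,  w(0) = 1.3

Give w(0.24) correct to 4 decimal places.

2.9465

RK4: k1 = f(t_n, w_n); k2 = f(t_n + h/2, w_n + (h/2)·k1); k3 = f(t_n + h/2, w_n + (h/2)·k2); k4 = f(t_n + h, w_n + h·k3); w_{n+1} = w_n + (h/6)·(k1 + 2k2 + 2k3 + k4).
t=0.000000, w=1.300000:
  k1 = f(0.000000, 1.300000) = 5.231000
  k2 = f(0.120000, 1.927720) = 6.593152
  k3 = f(0.120000, 2.091178) = 6.947857
  k4 = f(0.240000, 2.967486) = 8.849444
  w ← 1.300000 + (0.24/6)·(k1 + 2k2 + 2k3 + k4) = 2.946498
w(0.24) ≈ 2.9465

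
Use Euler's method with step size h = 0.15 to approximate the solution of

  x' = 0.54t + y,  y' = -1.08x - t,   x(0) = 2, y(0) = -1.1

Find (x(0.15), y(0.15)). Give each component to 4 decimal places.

1.8350, -1.4240

Euler on (x,y): x_{n+1} = x_n + h·x', y_{n+1} = y_n + h·y'.
0.000000: (2.000000, -1.100000); f=(-1.100000, -2.160000) → (1.835000, -1.424000)
(x(0.15), y(0.15)) ≈ (1.8350, -1.4240)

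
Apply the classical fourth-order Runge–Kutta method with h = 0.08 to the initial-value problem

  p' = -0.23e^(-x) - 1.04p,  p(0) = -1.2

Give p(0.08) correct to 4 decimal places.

RK4: k1 = f(x_n, p_n); k2 = f(x_n + h/2, p_n + (h/2)·k1); k3 = f(x_n + h/2, p_n + (h/2)·k2); k4 = f(x_n + h, p_n + h·k3); p_{n+1} = p_n + (h/6)·(k1 + 2k2 + 2k3 + k4).
x=0.000000, p=-1.200000:
  k1 = f(0.000000, -1.200000) = 1.018000
  k2 = f(0.040000, -1.159280) = 0.984670
  k3 = f(0.040000, -1.160613) = 0.986056
  k4 = f(0.080000, -1.121116) = 0.953643
  p ← -1.200000 + (0.08/6)·(k1 + 2k2 + 2k3 + k4) = -1.121159
p(0.08) ≈ -1.1212

-1.1212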